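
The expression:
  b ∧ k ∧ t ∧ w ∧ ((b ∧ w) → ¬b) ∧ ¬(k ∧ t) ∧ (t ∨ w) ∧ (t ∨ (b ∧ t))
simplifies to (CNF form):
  False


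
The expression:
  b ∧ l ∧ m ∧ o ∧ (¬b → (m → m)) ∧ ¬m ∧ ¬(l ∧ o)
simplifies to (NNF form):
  False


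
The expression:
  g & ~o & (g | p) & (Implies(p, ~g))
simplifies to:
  g & ~o & ~p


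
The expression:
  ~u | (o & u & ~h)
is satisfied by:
  {o: True, h: False, u: False}
  {h: False, u: False, o: False}
  {o: True, h: True, u: False}
  {h: True, o: False, u: False}
  {u: True, o: True, h: False}


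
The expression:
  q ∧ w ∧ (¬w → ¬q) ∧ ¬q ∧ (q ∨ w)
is never true.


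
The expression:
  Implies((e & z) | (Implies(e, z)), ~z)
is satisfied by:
  {z: False}


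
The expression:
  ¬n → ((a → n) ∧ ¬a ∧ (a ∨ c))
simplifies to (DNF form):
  n ∨ (c ∧ ¬a)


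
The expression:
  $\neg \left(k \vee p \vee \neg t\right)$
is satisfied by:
  {t: True, p: False, k: False}


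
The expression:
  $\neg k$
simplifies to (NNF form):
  $\neg k$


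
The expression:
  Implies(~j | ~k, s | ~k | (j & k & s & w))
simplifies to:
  j | s | ~k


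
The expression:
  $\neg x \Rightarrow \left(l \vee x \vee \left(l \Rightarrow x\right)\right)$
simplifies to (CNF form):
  $\text{True}$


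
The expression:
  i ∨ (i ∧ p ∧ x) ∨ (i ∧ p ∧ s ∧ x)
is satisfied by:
  {i: True}


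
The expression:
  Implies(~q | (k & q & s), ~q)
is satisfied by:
  {s: False, k: False, q: False}
  {q: True, s: False, k: False}
  {k: True, s: False, q: False}
  {q: True, k: True, s: False}
  {s: True, q: False, k: False}
  {q: True, s: True, k: False}
  {k: True, s: True, q: False}


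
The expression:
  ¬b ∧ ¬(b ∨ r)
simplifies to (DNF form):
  ¬b ∧ ¬r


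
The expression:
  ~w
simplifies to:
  ~w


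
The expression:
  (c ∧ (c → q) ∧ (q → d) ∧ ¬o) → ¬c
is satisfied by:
  {o: True, c: False, q: False, d: False}
  {o: False, c: False, q: False, d: False}
  {d: True, o: True, c: False, q: False}
  {d: True, o: False, c: False, q: False}
  {o: True, q: True, d: False, c: False}
  {q: True, d: False, c: False, o: False}
  {d: True, q: True, o: True, c: False}
  {d: True, q: True, o: False, c: False}
  {o: True, c: True, d: False, q: False}
  {c: True, d: False, q: False, o: False}
  {o: True, d: True, c: True, q: False}
  {d: True, c: True, o: False, q: False}
  {o: True, q: True, c: True, d: False}
  {q: True, c: True, d: False, o: False}
  {d: True, q: True, c: True, o: True}


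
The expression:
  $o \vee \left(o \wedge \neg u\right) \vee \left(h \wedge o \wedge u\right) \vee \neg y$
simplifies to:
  $o \vee \neg y$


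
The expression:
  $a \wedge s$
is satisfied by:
  {a: True, s: True}


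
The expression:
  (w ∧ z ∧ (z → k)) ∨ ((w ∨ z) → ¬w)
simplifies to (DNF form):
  (k ∧ z) ∨ ¬w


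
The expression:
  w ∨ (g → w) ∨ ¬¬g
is always true.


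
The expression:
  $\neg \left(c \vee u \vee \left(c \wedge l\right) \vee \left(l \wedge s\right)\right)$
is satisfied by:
  {u: False, l: False, c: False, s: False}
  {s: True, u: False, l: False, c: False}
  {l: True, s: False, u: False, c: False}


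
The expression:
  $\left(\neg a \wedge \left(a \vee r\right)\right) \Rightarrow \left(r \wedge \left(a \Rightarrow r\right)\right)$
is always true.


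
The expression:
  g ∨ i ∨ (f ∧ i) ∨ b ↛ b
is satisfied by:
  {i: True, g: True}
  {i: True, g: False}
  {g: True, i: False}


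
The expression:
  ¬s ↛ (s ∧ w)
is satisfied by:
  {s: False}


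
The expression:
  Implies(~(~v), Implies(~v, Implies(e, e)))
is always true.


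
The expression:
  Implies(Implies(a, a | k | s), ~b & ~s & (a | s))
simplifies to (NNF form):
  a & ~b & ~s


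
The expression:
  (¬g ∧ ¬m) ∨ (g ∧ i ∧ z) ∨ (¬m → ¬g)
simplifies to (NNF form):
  m ∨ (i ∧ z) ∨ ¬g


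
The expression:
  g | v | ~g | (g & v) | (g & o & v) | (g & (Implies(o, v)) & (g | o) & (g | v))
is always true.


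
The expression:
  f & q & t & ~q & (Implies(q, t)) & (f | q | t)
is never true.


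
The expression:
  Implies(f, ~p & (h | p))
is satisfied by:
  {h: True, p: False, f: False}
  {p: False, f: False, h: False}
  {h: True, p: True, f: False}
  {p: True, h: False, f: False}
  {f: True, h: True, p: False}


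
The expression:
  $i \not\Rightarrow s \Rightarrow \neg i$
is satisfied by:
  {s: True, i: False}
  {i: False, s: False}
  {i: True, s: True}


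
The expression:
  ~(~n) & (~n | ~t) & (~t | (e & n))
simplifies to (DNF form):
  n & ~t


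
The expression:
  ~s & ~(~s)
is never true.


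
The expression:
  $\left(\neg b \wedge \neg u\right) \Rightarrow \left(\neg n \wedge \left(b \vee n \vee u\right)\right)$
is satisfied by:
  {b: True, u: True}
  {b: True, u: False}
  {u: True, b: False}


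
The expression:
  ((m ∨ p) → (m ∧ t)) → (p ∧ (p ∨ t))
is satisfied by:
  {p: True, m: True, t: False}
  {p: True, m: False, t: False}
  {t: True, p: True, m: True}
  {t: True, p: True, m: False}
  {m: True, t: False, p: False}


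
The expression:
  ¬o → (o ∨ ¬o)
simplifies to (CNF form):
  True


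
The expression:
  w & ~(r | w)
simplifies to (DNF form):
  False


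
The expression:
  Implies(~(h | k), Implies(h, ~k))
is always true.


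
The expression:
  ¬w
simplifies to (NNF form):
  ¬w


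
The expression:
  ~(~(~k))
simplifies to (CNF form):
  ~k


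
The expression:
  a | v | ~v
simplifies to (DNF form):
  True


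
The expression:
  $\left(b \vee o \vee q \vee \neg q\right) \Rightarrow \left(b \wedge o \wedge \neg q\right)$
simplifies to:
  $b \wedge o \wedge \neg q$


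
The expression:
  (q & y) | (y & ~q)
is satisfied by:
  {y: True}


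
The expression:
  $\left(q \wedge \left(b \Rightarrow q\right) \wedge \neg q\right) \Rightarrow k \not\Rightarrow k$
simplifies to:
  $\text{True}$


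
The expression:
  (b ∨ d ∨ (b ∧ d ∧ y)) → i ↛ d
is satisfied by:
  {i: True, d: False, b: False}
  {d: False, b: False, i: False}
  {i: True, b: True, d: False}


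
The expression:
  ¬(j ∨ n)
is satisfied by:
  {n: False, j: False}


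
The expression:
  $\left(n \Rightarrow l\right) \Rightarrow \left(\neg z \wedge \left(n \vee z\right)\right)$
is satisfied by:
  {n: True, l: False, z: False}
  {z: True, n: True, l: False}
  {l: True, n: True, z: False}


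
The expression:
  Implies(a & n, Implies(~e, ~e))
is always true.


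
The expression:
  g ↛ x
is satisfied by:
  {g: True, x: False}


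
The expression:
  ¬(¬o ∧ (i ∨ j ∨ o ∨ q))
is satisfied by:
  {o: True, i: False, j: False, q: False}
  {o: True, q: True, i: False, j: False}
  {o: True, j: True, i: False, q: False}
  {o: True, q: True, j: True, i: False}
  {o: True, i: True, j: False, q: False}
  {o: True, q: True, i: True, j: False}
  {o: True, j: True, i: True, q: False}
  {o: True, q: True, j: True, i: True}
  {q: False, i: False, j: False, o: False}


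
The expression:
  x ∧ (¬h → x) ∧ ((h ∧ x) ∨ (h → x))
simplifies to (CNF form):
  x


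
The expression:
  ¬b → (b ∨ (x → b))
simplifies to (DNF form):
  b ∨ ¬x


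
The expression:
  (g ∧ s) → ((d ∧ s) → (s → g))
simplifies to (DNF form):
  True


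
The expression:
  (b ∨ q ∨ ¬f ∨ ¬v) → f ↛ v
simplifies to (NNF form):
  f ∧ (¬b ∨ ¬v) ∧ (¬q ∨ ¬v)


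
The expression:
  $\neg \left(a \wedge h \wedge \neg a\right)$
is always true.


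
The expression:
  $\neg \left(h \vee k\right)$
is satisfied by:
  {h: False, k: False}


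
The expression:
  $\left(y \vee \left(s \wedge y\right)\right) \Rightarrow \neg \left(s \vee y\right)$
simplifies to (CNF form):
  $\neg y$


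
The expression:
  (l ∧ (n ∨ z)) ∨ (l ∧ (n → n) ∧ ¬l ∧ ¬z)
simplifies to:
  l ∧ (n ∨ z)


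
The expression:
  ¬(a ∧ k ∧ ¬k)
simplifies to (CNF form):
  True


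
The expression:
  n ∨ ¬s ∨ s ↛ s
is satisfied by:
  {n: True, s: False}
  {s: False, n: False}
  {s: True, n: True}


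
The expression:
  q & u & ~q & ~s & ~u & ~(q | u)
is never true.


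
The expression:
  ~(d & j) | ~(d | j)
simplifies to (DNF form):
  ~d | ~j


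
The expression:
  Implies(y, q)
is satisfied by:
  {q: True, y: False}
  {y: False, q: False}
  {y: True, q: True}


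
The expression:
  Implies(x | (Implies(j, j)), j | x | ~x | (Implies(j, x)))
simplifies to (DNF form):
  True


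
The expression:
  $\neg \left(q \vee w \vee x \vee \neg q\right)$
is never true.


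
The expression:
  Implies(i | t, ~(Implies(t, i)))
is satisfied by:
  {i: False}


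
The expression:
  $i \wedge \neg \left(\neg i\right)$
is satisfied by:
  {i: True}


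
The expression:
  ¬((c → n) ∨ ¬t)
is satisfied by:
  {t: True, c: True, n: False}


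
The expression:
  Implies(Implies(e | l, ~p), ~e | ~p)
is always true.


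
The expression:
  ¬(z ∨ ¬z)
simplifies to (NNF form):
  False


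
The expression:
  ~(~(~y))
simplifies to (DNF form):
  ~y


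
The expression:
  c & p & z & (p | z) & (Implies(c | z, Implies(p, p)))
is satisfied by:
  {c: True, z: True, p: True}


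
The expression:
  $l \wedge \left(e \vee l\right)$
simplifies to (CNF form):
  $l$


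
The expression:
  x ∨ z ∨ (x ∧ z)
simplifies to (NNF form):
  x ∨ z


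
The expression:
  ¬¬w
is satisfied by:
  {w: True}


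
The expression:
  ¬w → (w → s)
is always true.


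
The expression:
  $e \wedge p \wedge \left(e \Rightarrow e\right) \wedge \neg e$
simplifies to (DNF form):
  $\text{False}$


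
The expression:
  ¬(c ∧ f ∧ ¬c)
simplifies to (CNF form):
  True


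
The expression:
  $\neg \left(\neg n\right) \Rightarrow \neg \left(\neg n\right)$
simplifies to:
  $\text{True}$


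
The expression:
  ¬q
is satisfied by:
  {q: False}


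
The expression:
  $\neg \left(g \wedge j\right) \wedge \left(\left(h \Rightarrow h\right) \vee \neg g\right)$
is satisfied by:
  {g: False, j: False}
  {j: True, g: False}
  {g: True, j: False}


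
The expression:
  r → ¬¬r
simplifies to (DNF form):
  True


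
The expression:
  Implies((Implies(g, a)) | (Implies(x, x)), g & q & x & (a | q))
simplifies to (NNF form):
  g & q & x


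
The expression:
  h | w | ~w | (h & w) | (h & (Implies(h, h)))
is always true.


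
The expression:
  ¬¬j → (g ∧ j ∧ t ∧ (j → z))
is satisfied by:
  {g: True, t: True, z: True, j: False}
  {g: True, t: True, z: False, j: False}
  {g: True, z: True, t: False, j: False}
  {g: True, z: False, t: False, j: False}
  {t: True, z: True, g: False, j: False}
  {t: True, z: False, g: False, j: False}
  {z: True, g: False, t: False, j: False}
  {z: False, g: False, t: False, j: False}
  {j: True, g: True, t: True, z: True}


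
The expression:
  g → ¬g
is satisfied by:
  {g: False}


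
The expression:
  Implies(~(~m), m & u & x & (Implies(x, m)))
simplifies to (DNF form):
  ~m | (u & x)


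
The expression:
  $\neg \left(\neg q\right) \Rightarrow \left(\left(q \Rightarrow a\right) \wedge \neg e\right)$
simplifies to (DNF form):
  $\left(a \wedge \neg e\right) \vee \neg q$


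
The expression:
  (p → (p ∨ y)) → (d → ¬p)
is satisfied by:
  {p: False, d: False}
  {d: True, p: False}
  {p: True, d: False}


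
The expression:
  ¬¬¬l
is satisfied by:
  {l: False}


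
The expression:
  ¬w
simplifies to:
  ¬w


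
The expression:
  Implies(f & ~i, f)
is always true.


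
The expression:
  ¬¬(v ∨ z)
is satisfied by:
  {z: True, v: True}
  {z: True, v: False}
  {v: True, z: False}


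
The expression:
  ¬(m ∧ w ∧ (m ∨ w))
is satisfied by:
  {w: False, m: False}
  {m: True, w: False}
  {w: True, m: False}


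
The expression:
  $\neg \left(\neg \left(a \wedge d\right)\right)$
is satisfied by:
  {a: True, d: True}


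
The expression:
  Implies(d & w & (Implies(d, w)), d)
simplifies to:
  True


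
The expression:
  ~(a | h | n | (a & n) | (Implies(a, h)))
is never true.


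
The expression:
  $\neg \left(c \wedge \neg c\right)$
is always true.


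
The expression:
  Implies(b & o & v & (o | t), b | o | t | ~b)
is always true.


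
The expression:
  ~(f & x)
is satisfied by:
  {x: False, f: False}
  {f: True, x: False}
  {x: True, f: False}


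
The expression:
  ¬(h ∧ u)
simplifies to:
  ¬h ∨ ¬u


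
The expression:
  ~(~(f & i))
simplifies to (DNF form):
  f & i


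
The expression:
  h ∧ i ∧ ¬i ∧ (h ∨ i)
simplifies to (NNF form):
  False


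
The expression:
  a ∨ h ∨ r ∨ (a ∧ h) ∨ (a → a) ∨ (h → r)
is always true.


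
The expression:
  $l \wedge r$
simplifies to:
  $l \wedge r$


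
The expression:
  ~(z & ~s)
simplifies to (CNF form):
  s | ~z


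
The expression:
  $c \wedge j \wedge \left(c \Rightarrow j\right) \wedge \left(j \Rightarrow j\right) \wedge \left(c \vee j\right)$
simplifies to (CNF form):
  $c \wedge j$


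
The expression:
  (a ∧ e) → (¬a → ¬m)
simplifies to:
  True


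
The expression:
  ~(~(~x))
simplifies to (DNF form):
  ~x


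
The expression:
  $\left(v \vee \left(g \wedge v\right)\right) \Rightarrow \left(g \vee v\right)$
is always true.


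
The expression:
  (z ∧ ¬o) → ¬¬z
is always true.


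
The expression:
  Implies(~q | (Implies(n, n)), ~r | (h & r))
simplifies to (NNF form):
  h | ~r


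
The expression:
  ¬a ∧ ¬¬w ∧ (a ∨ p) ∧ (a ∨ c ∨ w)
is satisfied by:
  {p: True, w: True, a: False}


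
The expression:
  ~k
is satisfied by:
  {k: False}


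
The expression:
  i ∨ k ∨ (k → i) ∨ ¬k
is always true.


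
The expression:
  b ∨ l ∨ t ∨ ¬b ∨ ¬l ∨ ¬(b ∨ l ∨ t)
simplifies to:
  True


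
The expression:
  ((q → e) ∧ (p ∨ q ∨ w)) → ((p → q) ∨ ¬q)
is always true.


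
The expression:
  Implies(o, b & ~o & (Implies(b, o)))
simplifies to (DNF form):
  ~o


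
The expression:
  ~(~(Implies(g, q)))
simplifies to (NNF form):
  q | ~g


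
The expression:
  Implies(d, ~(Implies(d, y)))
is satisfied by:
  {d: False, y: False}
  {y: True, d: False}
  {d: True, y: False}


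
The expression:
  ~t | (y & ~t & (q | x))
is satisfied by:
  {t: False}


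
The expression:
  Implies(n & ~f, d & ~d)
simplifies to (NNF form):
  f | ~n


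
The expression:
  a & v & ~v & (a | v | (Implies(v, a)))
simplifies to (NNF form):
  False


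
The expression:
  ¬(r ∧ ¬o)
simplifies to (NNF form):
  o ∨ ¬r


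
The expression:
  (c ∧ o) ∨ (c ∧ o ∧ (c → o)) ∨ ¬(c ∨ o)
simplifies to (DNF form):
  (c ∧ o) ∨ (¬c ∧ ¬o)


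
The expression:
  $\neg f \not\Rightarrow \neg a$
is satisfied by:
  {a: True, f: False}


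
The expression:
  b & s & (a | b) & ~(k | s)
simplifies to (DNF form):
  False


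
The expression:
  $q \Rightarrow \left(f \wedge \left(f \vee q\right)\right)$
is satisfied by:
  {f: True, q: False}
  {q: False, f: False}
  {q: True, f: True}


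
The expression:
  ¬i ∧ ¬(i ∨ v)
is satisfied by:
  {v: False, i: False}


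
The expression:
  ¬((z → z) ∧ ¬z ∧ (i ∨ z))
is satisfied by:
  {z: True, i: False}
  {i: False, z: False}
  {i: True, z: True}


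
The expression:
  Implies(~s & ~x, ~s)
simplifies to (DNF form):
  True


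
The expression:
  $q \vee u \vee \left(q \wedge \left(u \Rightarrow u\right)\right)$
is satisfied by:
  {q: True, u: True}
  {q: True, u: False}
  {u: True, q: False}


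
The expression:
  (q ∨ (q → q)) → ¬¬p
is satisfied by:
  {p: True}


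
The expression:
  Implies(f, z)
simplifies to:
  z | ~f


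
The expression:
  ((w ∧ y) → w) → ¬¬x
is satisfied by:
  {x: True}


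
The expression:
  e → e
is always true.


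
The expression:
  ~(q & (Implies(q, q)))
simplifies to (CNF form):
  ~q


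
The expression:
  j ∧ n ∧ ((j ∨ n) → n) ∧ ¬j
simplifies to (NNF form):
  False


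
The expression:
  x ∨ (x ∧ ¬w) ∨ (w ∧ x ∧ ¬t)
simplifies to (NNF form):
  x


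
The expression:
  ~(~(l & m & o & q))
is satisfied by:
  {m: True, o: True, q: True, l: True}


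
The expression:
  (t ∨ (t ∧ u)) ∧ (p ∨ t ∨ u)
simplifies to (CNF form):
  t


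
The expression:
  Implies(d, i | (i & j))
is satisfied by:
  {i: True, d: False}
  {d: False, i: False}
  {d: True, i: True}


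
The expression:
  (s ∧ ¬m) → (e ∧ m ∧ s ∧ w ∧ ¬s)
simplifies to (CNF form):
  m ∨ ¬s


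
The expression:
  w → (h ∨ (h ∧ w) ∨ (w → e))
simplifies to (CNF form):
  e ∨ h ∨ ¬w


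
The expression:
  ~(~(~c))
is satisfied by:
  {c: False}


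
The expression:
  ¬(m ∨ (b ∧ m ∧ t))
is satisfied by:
  {m: False}


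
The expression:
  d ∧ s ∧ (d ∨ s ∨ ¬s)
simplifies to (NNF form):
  d ∧ s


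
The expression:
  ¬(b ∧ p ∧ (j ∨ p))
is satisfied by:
  {p: False, b: False}
  {b: True, p: False}
  {p: True, b: False}


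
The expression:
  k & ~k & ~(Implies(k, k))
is never true.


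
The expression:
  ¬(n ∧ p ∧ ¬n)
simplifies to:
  True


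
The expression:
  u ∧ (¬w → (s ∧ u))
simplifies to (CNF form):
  u ∧ (s ∨ w)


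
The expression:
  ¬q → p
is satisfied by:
  {q: True, p: True}
  {q: True, p: False}
  {p: True, q: False}


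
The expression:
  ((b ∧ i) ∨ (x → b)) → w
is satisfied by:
  {w: True, x: True, b: False}
  {w: True, x: False, b: False}
  {b: True, w: True, x: True}
  {b: True, w: True, x: False}
  {x: True, b: False, w: False}


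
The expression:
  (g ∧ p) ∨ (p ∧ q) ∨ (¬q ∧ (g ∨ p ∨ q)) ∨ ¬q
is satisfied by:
  {p: True, q: False}
  {q: False, p: False}
  {q: True, p: True}


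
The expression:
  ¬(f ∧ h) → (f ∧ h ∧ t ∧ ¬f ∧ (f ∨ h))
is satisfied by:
  {h: True, f: True}


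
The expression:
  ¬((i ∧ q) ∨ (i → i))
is never true.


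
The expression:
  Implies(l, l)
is always true.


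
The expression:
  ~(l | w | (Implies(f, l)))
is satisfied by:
  {f: True, w: False, l: False}


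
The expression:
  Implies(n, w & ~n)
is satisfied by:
  {n: False}


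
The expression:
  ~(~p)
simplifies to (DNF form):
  p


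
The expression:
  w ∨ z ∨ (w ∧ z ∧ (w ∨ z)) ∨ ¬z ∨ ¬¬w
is always true.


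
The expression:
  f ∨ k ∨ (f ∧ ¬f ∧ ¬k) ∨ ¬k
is always true.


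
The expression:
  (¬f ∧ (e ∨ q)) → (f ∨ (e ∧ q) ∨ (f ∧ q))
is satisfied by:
  {f: True, e: False, q: False}
  {q: True, f: True, e: False}
  {f: True, e: True, q: False}
  {q: True, f: True, e: True}
  {q: False, e: False, f: False}
  {q: True, e: True, f: False}


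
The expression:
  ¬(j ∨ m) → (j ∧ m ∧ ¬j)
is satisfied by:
  {m: True, j: True}
  {m: True, j: False}
  {j: True, m: False}


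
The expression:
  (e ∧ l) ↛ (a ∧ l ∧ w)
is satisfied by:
  {e: True, l: True, w: False, a: False}
  {a: True, e: True, l: True, w: False}
  {w: True, e: True, l: True, a: False}


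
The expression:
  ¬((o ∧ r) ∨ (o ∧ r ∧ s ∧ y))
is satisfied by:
  {o: False, r: False}
  {r: True, o: False}
  {o: True, r: False}


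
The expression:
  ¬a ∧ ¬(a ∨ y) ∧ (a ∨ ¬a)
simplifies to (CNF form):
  ¬a ∧ ¬y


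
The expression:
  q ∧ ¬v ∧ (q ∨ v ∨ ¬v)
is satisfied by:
  {q: True, v: False}


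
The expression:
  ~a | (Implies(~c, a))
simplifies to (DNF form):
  True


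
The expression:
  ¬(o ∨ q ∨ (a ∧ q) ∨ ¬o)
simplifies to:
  False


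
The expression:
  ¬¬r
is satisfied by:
  {r: True}


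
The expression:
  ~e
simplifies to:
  ~e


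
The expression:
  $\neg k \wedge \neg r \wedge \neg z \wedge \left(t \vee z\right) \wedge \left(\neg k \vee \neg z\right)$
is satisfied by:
  {t: True, r: False, z: False, k: False}


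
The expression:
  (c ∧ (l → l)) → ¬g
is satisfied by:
  {g: False, c: False}
  {c: True, g: False}
  {g: True, c: False}


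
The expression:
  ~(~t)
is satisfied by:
  {t: True}


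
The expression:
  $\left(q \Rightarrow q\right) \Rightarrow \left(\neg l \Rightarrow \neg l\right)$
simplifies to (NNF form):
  $\text{True}$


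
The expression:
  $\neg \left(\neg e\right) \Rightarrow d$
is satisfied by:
  {d: True, e: False}
  {e: False, d: False}
  {e: True, d: True}


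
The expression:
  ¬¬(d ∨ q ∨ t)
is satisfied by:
  {t: True, d: True, q: True}
  {t: True, d: True, q: False}
  {t: True, q: True, d: False}
  {t: True, q: False, d: False}
  {d: True, q: True, t: False}
  {d: True, q: False, t: False}
  {q: True, d: False, t: False}


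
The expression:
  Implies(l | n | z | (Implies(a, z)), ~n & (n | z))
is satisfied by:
  {a: True, z: True, l: False, n: False}
  {z: True, a: False, l: False, n: False}
  {a: True, z: True, l: True, n: False}
  {z: True, l: True, a: False, n: False}
  {a: True, l: False, z: False, n: False}


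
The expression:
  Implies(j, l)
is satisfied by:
  {l: True, j: False}
  {j: False, l: False}
  {j: True, l: True}


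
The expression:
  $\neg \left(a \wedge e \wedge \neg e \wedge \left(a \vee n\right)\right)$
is always true.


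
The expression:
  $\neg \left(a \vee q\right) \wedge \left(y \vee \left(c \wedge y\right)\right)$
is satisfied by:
  {y: True, q: False, a: False}


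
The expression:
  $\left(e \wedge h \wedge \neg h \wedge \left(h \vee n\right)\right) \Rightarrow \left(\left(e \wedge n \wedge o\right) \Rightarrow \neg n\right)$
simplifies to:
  $\text{True}$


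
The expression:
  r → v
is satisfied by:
  {v: True, r: False}
  {r: False, v: False}
  {r: True, v: True}


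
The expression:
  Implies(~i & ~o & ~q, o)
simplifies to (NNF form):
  i | o | q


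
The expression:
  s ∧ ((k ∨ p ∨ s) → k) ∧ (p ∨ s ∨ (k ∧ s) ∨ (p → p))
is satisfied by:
  {s: True, k: True}


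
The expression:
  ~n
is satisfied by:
  {n: False}


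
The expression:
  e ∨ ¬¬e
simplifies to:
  e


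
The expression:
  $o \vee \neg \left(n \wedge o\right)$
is always true.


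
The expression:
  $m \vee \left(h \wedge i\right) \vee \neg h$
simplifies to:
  $i \vee m \vee \neg h$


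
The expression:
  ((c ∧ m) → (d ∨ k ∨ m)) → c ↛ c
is never true.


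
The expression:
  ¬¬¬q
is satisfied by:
  {q: False}


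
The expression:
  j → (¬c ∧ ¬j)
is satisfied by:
  {j: False}


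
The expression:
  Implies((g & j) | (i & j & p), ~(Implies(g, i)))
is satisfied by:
  {p: False, g: False, i: False, j: False}
  {g: True, j: False, p: False, i: False}
  {p: True, j: False, g: False, i: False}
  {g: True, p: True, j: False, i: False}
  {j: True, p: False, g: False, i: False}
  {j: True, g: True, p: False, i: False}
  {j: True, p: True, g: False, i: False}
  {j: True, g: True, p: True, i: False}
  {i: True, j: False, p: False, g: False}
  {i: True, g: True, j: False, p: False}
  {i: True, p: True, j: False, g: False}
  {i: True, g: True, p: True, j: False}
  {i: True, j: True, p: False, g: False}


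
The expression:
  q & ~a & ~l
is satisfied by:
  {q: True, l: False, a: False}


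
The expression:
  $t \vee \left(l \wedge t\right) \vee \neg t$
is always true.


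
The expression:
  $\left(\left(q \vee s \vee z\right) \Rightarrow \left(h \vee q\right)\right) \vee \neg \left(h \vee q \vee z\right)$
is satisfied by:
  {q: True, h: True, z: False}
  {q: True, h: False, z: False}
  {h: True, q: False, z: False}
  {q: False, h: False, z: False}
  {q: True, z: True, h: True}
  {q: True, z: True, h: False}
  {z: True, h: True, q: False}


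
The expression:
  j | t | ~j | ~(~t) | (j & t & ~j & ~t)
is always true.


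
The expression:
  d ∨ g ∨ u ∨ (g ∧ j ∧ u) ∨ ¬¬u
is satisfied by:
  {d: True, g: True, u: True}
  {d: True, g: True, u: False}
  {d: True, u: True, g: False}
  {d: True, u: False, g: False}
  {g: True, u: True, d: False}
  {g: True, u: False, d: False}
  {u: True, g: False, d: False}


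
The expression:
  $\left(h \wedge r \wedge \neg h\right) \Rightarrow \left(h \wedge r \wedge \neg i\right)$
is always true.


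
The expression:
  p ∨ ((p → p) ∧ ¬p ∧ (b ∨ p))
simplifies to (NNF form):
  b ∨ p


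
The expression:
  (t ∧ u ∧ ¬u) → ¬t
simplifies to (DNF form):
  True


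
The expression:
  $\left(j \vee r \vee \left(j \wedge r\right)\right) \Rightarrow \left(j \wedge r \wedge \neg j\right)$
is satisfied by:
  {r: False, j: False}


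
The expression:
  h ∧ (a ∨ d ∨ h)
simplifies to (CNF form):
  h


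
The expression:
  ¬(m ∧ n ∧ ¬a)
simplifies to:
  a ∨ ¬m ∨ ¬n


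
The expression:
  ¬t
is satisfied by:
  {t: False}


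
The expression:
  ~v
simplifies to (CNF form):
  ~v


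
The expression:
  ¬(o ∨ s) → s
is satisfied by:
  {o: True, s: True}
  {o: True, s: False}
  {s: True, o: False}


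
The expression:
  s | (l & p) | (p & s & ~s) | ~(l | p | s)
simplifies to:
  s | (l & p) | (~l & ~p)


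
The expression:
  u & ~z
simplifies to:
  u & ~z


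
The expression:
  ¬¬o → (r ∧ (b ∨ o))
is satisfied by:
  {r: True, o: False}
  {o: False, r: False}
  {o: True, r: True}


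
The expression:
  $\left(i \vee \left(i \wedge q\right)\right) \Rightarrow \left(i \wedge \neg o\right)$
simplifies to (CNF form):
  $\neg i \vee \neg o$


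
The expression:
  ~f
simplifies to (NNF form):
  ~f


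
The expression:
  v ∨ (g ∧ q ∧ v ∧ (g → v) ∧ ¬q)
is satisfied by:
  {v: True}


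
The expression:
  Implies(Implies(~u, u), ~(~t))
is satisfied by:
  {t: True, u: False}
  {u: False, t: False}
  {u: True, t: True}


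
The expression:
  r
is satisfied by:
  {r: True}


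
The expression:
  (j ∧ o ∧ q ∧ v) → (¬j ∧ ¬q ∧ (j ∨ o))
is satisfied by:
  {o: False, v: False, q: False, j: False}
  {j: True, o: False, v: False, q: False}
  {q: True, o: False, v: False, j: False}
  {j: True, q: True, o: False, v: False}
  {v: True, j: False, o: False, q: False}
  {j: True, v: True, o: False, q: False}
  {q: True, v: True, j: False, o: False}
  {j: True, q: True, v: True, o: False}
  {o: True, q: False, v: False, j: False}
  {j: True, o: True, q: False, v: False}
  {q: True, o: True, j: False, v: False}
  {j: True, q: True, o: True, v: False}
  {v: True, o: True, q: False, j: False}
  {j: True, v: True, o: True, q: False}
  {q: True, v: True, o: True, j: False}


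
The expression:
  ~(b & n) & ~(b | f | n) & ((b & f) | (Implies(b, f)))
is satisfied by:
  {n: False, f: False, b: False}


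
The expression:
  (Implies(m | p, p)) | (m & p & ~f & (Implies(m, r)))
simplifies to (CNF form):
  p | ~m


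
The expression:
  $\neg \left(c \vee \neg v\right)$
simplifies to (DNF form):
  $v \wedge \neg c$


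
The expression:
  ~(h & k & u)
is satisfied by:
  {h: False, k: False, u: False}
  {u: True, h: False, k: False}
  {k: True, h: False, u: False}
  {u: True, k: True, h: False}
  {h: True, u: False, k: False}
  {u: True, h: True, k: False}
  {k: True, h: True, u: False}


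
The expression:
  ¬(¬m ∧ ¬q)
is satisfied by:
  {q: True, m: True}
  {q: True, m: False}
  {m: True, q: False}


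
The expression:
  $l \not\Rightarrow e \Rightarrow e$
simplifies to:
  $e \vee \neg l$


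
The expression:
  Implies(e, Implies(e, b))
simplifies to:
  b | ~e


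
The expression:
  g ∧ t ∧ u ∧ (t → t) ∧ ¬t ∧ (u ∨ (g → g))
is never true.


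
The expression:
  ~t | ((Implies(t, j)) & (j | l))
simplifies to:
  j | ~t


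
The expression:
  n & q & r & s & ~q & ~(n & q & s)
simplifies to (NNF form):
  False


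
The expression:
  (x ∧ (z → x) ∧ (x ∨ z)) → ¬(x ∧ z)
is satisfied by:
  {z: False, x: False}
  {x: True, z: False}
  {z: True, x: False}


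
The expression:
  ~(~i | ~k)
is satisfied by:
  {i: True, k: True}


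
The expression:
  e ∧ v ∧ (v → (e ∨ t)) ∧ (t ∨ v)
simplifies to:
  e ∧ v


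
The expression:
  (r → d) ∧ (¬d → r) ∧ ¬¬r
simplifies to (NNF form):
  d ∧ r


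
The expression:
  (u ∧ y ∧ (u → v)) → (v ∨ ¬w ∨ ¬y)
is always true.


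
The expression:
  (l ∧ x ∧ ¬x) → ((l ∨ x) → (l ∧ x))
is always true.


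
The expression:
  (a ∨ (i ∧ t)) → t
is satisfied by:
  {t: True, a: False}
  {a: False, t: False}
  {a: True, t: True}


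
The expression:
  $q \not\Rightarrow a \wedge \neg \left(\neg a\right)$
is never true.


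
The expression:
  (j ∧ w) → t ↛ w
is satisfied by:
  {w: False, j: False}
  {j: True, w: False}
  {w: True, j: False}


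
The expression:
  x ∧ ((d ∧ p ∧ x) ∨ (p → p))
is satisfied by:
  {x: True}


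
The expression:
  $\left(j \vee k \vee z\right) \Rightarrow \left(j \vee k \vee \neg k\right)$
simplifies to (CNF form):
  $\text{True}$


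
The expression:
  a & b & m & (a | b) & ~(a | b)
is never true.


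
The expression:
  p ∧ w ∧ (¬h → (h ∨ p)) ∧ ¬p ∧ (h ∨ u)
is never true.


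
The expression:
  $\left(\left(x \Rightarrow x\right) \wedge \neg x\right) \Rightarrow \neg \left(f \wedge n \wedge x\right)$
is always true.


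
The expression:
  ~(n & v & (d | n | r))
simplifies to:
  ~n | ~v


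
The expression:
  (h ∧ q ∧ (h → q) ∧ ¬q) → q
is always true.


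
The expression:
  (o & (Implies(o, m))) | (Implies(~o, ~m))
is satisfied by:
  {o: True, m: False}
  {m: False, o: False}
  {m: True, o: True}


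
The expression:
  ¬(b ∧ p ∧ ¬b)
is always true.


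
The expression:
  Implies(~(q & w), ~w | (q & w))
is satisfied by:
  {q: True, w: False}
  {w: False, q: False}
  {w: True, q: True}


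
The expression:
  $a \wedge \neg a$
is never true.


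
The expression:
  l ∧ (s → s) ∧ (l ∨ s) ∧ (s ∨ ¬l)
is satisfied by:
  {s: True, l: True}


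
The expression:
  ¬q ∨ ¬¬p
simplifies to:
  p ∨ ¬q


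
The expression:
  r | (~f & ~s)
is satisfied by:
  {r: True, s: False, f: False}
  {f: True, r: True, s: False}
  {r: True, s: True, f: False}
  {f: True, r: True, s: True}
  {f: False, s: False, r: False}


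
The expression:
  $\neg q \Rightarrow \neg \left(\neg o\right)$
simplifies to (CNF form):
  $o \vee q$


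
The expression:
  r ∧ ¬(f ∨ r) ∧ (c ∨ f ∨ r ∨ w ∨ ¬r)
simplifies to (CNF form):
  False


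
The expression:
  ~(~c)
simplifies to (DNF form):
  c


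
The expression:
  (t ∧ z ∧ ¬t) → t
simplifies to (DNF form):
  True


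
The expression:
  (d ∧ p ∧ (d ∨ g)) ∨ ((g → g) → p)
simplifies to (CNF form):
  p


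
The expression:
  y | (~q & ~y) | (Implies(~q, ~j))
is always true.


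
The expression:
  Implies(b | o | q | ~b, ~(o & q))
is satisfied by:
  {o: False, q: False}
  {q: True, o: False}
  {o: True, q: False}


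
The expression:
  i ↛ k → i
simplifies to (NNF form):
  True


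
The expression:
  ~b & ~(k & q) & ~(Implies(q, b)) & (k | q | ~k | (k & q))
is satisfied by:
  {q: True, k: False, b: False}


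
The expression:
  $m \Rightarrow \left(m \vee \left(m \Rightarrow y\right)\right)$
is always true.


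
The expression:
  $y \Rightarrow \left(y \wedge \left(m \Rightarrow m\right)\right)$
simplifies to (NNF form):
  $\text{True}$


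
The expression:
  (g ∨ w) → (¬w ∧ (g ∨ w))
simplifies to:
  ¬w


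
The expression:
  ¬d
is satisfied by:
  {d: False}


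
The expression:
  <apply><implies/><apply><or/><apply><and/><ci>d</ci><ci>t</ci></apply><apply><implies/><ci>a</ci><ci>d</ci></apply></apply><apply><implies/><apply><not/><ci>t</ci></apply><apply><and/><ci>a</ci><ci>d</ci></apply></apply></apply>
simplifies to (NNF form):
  <apply><or/><ci>a</ci><ci>t</ci></apply>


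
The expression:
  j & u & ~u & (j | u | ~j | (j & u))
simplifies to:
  False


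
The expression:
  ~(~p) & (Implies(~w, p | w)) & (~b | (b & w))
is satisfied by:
  {w: True, p: True, b: False}
  {p: True, b: False, w: False}
  {b: True, w: True, p: True}


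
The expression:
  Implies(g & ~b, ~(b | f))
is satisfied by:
  {b: True, g: False, f: False}
  {g: False, f: False, b: False}
  {f: True, b: True, g: False}
  {f: True, g: False, b: False}
  {b: True, g: True, f: False}
  {g: True, b: False, f: False}
  {f: True, g: True, b: True}


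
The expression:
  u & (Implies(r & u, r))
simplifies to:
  u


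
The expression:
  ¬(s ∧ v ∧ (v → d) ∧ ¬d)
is always true.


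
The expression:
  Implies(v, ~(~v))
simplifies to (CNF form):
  True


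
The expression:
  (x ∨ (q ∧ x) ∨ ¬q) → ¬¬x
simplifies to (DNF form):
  q ∨ x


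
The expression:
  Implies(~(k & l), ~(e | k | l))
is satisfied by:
  {k: True, l: True, e: False}
  {k: True, l: True, e: True}
  {e: False, k: False, l: False}


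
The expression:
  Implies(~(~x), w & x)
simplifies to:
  w | ~x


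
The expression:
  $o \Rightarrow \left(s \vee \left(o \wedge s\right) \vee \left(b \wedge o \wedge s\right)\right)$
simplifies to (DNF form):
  $s \vee \neg o$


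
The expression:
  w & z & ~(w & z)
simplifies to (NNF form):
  False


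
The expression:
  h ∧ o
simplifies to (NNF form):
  h ∧ o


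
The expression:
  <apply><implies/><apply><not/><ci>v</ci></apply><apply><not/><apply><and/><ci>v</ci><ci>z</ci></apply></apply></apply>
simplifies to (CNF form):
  <true/>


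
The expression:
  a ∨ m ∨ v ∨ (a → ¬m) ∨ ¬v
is always true.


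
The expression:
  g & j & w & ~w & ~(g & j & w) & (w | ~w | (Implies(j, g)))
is never true.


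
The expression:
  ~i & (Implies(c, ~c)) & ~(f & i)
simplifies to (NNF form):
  ~c & ~i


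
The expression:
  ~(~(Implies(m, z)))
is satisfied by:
  {z: True, m: False}
  {m: False, z: False}
  {m: True, z: True}


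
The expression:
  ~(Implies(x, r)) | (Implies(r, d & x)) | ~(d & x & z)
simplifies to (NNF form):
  True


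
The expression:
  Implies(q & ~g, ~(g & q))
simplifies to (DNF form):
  True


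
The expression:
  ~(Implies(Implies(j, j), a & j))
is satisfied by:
  {a: False, j: False}
  {j: True, a: False}
  {a: True, j: False}


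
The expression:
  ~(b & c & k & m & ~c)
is always true.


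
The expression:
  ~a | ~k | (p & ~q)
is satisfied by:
  {p: True, q: False, k: False, a: False}
  {p: False, q: False, k: False, a: False}
  {p: True, q: True, k: False, a: False}
  {q: True, p: False, k: False, a: False}
  {a: True, p: True, q: False, k: False}
  {a: True, p: False, q: False, k: False}
  {a: True, p: True, q: True, k: False}
  {a: True, q: True, p: False, k: False}
  {k: True, p: True, a: False, q: False}
  {k: True, a: False, q: False, p: False}
  {p: True, k: True, q: True, a: False}
  {k: True, q: True, a: False, p: False}
  {p: True, k: True, a: True, q: False}


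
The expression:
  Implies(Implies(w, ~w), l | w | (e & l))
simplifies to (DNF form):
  l | w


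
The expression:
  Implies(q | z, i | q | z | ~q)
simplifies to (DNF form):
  True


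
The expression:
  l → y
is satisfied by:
  {y: True, l: False}
  {l: False, y: False}
  {l: True, y: True}


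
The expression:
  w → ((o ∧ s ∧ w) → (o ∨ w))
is always true.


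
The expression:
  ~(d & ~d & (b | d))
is always true.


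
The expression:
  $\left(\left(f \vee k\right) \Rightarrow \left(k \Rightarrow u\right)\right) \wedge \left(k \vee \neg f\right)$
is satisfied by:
  {u: True, k: False, f: False}
  {u: False, k: False, f: False}
  {k: True, u: True, f: False}
  {f: True, k: True, u: True}


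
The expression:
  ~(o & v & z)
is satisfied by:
  {o: False, v: False, z: False}
  {z: True, o: False, v: False}
  {v: True, o: False, z: False}
  {z: True, v: True, o: False}
  {o: True, z: False, v: False}
  {z: True, o: True, v: False}
  {v: True, o: True, z: False}


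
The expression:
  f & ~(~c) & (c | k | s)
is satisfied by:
  {c: True, f: True}


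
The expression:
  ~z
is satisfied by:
  {z: False}


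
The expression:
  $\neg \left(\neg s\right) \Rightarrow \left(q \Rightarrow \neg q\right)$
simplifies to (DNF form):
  $\neg q \vee \neg s$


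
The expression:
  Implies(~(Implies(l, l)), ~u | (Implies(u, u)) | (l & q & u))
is always true.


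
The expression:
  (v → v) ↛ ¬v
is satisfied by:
  {v: True}


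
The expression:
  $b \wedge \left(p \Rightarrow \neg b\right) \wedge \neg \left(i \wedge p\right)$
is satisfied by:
  {b: True, p: False}


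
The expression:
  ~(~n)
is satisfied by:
  {n: True}


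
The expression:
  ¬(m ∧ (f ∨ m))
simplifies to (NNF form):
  ¬m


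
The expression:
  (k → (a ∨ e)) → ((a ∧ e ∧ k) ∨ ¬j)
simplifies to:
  (a ∧ e ∧ k) ∨ (k ∧ ¬a ∧ ¬e) ∨ ¬j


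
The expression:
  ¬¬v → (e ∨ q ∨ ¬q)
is always true.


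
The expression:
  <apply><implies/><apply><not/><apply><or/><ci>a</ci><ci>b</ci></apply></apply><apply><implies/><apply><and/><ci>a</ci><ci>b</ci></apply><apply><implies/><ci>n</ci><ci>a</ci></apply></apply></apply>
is always true.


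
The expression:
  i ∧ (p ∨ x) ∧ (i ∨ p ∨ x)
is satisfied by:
  {i: True, x: True, p: True}
  {i: True, x: True, p: False}
  {i: True, p: True, x: False}


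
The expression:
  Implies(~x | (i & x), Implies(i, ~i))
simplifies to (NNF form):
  ~i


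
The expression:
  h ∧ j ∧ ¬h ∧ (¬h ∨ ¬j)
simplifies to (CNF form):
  False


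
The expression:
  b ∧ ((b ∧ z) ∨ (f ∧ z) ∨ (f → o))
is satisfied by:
  {b: True, o: True, z: True, f: False}
  {b: True, o: True, z: False, f: False}
  {b: True, z: True, o: False, f: False}
  {b: True, z: False, o: False, f: False}
  {b: True, f: True, o: True, z: True}
  {b: True, f: True, o: True, z: False}
  {b: True, f: True, o: False, z: True}


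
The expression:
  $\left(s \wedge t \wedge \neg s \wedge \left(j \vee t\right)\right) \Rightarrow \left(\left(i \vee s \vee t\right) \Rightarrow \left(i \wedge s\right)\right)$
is always true.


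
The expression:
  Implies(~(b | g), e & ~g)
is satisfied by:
  {b: True, e: True, g: True}
  {b: True, e: True, g: False}
  {b: True, g: True, e: False}
  {b: True, g: False, e: False}
  {e: True, g: True, b: False}
  {e: True, g: False, b: False}
  {g: True, e: False, b: False}
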